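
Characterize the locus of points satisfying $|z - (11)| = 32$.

|z - z0| = r describes a circle centered at z0 with radius r
Here z0 = 11 and r = 32
Locus: Circle centered at (11, 0) with radius 32


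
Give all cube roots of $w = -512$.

|w| = 512, arg(w) = 180°
Root modulus = 512^(1/3) = 8
Root arguments: θ_k = (180° + 360°k)/3 for k = 0, 1, ..., 2
Roots: 4 + 4*sqrt(3)i, -8, 4 - 4*sqrt(3)i


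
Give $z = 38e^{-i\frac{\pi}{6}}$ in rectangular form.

a = r cos θ = 38 * sqrt(3)/2 = 19*sqrt(3)
b = r sin θ = 38 * -1/2 = -19
z = 19*sqrt(3) - 19i


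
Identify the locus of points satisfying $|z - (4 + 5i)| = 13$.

|z - z0| = r describes a circle centered at z0 with radius r
Here z0 = 4 + 5i and r = 13
Locus: Circle centered at (4, 5) with radius 13


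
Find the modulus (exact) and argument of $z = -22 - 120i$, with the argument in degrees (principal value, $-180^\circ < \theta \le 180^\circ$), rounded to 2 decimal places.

|z| = sqrt((-22)^2 + (-120)^2) = 122
arg(z) = arctan(b/a) = arctan(-120/-22) (quadrant-adjusted) = -100.39°


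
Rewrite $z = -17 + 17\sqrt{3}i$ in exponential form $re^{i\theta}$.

r = |z| = sqrt((-17)^2 + (17*sqrt(3))^2) = sqrt(289 + 867) = sqrt(1156) = 34
θ = arctan(b/a) = arctan(29.4449/-17) (quadrant-adjusted) = 120° = 2π/3
z = 34e^(i*2π/3)


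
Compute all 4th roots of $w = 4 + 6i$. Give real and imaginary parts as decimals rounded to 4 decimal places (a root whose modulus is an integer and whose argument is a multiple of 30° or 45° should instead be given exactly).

|w| = sqrt(52) ≈ 7.211103, arg(w) ≈ 56.309932°
Root modulus = sqrt(52)^(1/4) ≈ 1.638704
Root arguments: θ_k = (arg(w) + 360°k)/4 for k = 0, 1, ..., 3
Compute each root as (root modulus)(cos θ_k + i sin θ_k) using full-precision intermediates, then round to 4 decimal places.
Roots: 1.5895 + 0.3986i, -0.3986 + 1.5895i, -1.5895 - 0.3986i, 0.3986 - 1.5895i


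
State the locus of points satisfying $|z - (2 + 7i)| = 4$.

|z - z0| = r describes a circle centered at z0 with radius r
Here z0 = 2 + 7i and r = 4
Locus: Circle centered at (2, 7) with radius 4


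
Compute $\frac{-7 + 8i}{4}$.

Divisor is real, so divide each part by 4:
= -7/4 + 2i


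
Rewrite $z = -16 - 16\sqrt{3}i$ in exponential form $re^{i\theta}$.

r = |z| = sqrt((-16)^2 + (-16*sqrt(3))^2) = sqrt(256 + 768) = sqrt(1024) = 32
θ = arctan(b/a) = arctan(-27.7128/-16) (quadrant-adjusted) = 240° = 4π/3
z = 32e^(i*4π/3)


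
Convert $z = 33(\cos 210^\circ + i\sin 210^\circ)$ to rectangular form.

a = r cos θ = 33 * -sqrt(3)/2 = -33*sqrt(3)/2
b = r sin θ = 33 * -1/2 = -33/2
z = -33*sqrt(3)/2 - (33/2)i


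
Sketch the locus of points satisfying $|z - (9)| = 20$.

|z - z0| = r describes a circle centered at z0 with radius r
Here z0 = 9 and r = 20
Locus: Circle centered at (9, 0) with radius 20


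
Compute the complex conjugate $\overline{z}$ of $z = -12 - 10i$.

If z = a + bi, then conjugate(z) = a - bi
conjugate(-12 - 10i) = -12 + 10i


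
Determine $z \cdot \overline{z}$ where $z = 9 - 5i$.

z * conjugate(z) = |z|^2 = a^2 + b^2
= 9^2 + (-5)^2 = 106


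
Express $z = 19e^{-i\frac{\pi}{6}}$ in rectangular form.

a = r cos θ = 19 * sqrt(3)/2 = 19*sqrt(3)/2
b = r sin θ = 19 * -1/2 = -19/2
z = 19*sqrt(3)/2 - (19/2)i


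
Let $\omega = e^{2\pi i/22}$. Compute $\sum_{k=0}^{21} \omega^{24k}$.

Let ζ = ω^24 = e^(2πi·24/22). Since 22 ∤ 24, ζ ≠ 1.
Sum = Σ_{k=0}^{21} ζ^k = (ζ^22 - 1)/(ζ - 1) = (ω^{24·22} - 1)/(ζ - 1) = (1 - 1)/(ζ - 1) = 0


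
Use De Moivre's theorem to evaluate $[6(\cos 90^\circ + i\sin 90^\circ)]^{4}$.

By De Moivre: z^n = r^n(cos(nθ) + i sin(nθ))
= 6^4(cos(4*90°) + i sin(4*90°))
= 1296(cos 0° + i sin 0°)
= 1296


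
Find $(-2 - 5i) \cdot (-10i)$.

(a1*a2 - b1*b2) + (a1*b2 + b1*a2)i
= (0 - 50) + (20 + 0)i
= -50 + 20i


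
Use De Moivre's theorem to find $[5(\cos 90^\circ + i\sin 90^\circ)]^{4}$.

By De Moivre: z^n = r^n(cos(nθ) + i sin(nθ))
= 5^4(cos(4*90°) + i sin(4*90°))
= 625(cos 0° + i sin 0°)
= 625


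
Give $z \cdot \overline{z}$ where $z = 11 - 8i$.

z * conjugate(z) = |z|^2 = a^2 + b^2
= 11^2 + (-8)^2 = 185


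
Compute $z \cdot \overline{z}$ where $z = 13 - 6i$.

z * conjugate(z) = |z|^2 = a^2 + b^2
= 13^2 + (-6)^2 = 205


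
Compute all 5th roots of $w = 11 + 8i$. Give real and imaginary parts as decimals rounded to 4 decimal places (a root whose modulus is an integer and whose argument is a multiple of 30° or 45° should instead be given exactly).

|w| = sqrt(185) ≈ 13.601471, arg(w) ≈ 36.027373°
Root modulus = sqrt(185)^(1/5) ≈ 1.685455
Root arguments: θ_k = (arg(w) + 360°k)/5 for k = 0, 1, ..., 4
Compute each root as (root modulus)(cos θ_k + i sin θ_k) using full-precision intermediates, then round to 4 decimal places.
Roots: 1.6721 + 0.2114i, 0.3157 + 1.6556i, -1.4771 + 0.8118i, -1.2285 - 1.1539i, 0.7178 - 1.5250i


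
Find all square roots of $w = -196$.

|w| = 196, arg(w) = 180°
Root modulus = 196^(1/2) = 14
Root arguments: θ_k = (180° + 360°k)/2 for k = 0, 1, ..., 1
Roots: 14i, -14i


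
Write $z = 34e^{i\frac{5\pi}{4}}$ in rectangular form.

a = r cos θ = 34 * -sqrt(2)/2 = -17*sqrt(2)
b = r sin θ = 34 * -sqrt(2)/2 = -17*sqrt(2)
z = -17*sqrt(2) - 17*sqrt(2)i


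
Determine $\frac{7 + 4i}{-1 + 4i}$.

Multiply numerator and denominator by conjugate (-1 - 4i):
= (7 + 4i)(-1 - 4i) / ((-1)^2 + 4^2)
= (9 - 32i) / 17
= 9/17 - (32/17)i


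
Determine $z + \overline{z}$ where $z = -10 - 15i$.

z + conjugate(z) = (a + bi) + (a - bi) = 2a
= 2 * (-10) = -20


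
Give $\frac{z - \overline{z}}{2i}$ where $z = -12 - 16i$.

z - conjugate(z) = 2bi
(z - conjugate(z))/(2i) = 2bi/(2i) = b = -16


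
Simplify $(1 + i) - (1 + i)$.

(1 - 1) + (1 - 1)i = 0


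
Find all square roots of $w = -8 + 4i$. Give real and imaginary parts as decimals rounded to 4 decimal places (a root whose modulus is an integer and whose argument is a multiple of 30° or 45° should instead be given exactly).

|w| = sqrt(80) ≈ 8.944272, arg(w) ≈ 153.434949°
Root modulus = sqrt(80)^(1/2) ≈ 2.990698
Root arguments: θ_k = (arg(w) + 360°k)/2 for k = 0, 1, ..., 1
Compute each root as (root modulus)(cos θ_k + i sin θ_k) using full-precision intermediates, then round to 4 decimal places.
Roots: 0.6871 + 2.9107i, -0.6871 - 2.9107i


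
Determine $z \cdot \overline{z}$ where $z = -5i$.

z * conjugate(z) = |z|^2 = a^2 + b^2
= 0^2 + (-5)^2 = 25


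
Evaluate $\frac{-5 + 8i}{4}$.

Divisor is real, so divide each part by 4:
= -5/4 + 2i


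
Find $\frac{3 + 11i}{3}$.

Divisor is real, so divide each part by 3:
= 1 + (11/3)i


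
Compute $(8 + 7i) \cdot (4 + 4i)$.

(a1*a2 - b1*b2) + (a1*b2 + b1*a2)i
= (32 - 28) + (32 + 28)i
= 4 + 60i


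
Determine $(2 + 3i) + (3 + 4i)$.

(2 + 3) + (3 + 4)i = 5 + 7i


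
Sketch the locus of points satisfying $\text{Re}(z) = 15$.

Re(z) = x where z = x + yi; the equation x = 15 is satisfied by all points with that x-coordinate
Locus: Vertical line x = 15


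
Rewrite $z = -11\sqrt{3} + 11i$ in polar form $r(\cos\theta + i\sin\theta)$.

r = |z| = sqrt(a^2 + b^2) = sqrt((-11*sqrt(3))^2 + (11)^2) = sqrt(363 + 121) = sqrt(484) = 22
θ = arctan(b/a) = arctan(11/-19.0526) (quadrant-adjusted) = 150°
z = 22(cos 150° + i sin 150°)


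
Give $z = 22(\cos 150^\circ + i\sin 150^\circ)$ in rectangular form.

a = r cos θ = 22 * -sqrt(3)/2 = -11*sqrt(3)
b = r sin θ = 22 * 1/2 = 11
z = -11*sqrt(3) + 11i


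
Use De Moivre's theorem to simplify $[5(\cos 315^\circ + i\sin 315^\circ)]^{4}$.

By De Moivre: z^n = r^n(cos(nθ) + i sin(nθ))
= 5^4(cos(4*315°) + i sin(4*315°))
= 625(cos 180° + i sin 180°)
= -625


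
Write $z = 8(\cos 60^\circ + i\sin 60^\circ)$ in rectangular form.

a = r cos θ = 8 * 1/2 = 4
b = r sin θ = 8 * sqrt(3)/2 = 4*sqrt(3)
z = 4 + 4*sqrt(3)i


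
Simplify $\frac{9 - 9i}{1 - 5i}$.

Multiply numerator and denominator by conjugate (1 + 5i):
= (9 - 9i)(1 + 5i) / (1^2 + (-5)^2)
= (54 + 36i) / 26
Divide through by 2: (27 + 18i) / 13
= 27/13 + (18/13)i


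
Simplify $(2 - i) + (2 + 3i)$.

(2 + 2) + (-1 + 3)i = 4 + 2i


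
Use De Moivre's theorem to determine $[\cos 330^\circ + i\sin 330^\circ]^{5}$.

By De Moivre: z^n = r^n(cos(nθ) + i sin(nθ))
= 1^5(cos(5*330°) + i sin(5*330°))
= 1(cos 210° + i sin 210°)
= -sqrt(3)/2 - (1/2)i


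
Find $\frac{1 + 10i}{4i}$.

Multiply numerator and denominator by conjugate (-4i):
= (1 + 10i)(-4i) / (0^2 + 4^2)
= (40 - 4i) / 16
Divide through by 4: (10 - i) / 4
= 5/2 - (1/4)i


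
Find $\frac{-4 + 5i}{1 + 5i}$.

Multiply numerator and denominator by conjugate (1 - 5i):
= (-4 + 5i)(1 - 5i) / (1^2 + 5^2)
= (21 + 25i) / 26
= 21/26 + (25/26)i


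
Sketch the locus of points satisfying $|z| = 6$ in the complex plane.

|z| = 6 means sqrt(x^2 + y^2) = 6
This is a circle of radius 6 centered at the origin


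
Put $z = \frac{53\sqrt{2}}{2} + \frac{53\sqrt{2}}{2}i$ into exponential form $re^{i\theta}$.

r = |z| = sqrt((53*sqrt(2)/2)^2 + (53*sqrt(2)/2)^2) = sqrt(2809/2 + 2809/2) = sqrt(2809) = 53
θ = arctan(b/a) = arctan(37.4767/37.4767) (quadrant-adjusted) = 45° = π/4
z = 53e^(i*π/4)


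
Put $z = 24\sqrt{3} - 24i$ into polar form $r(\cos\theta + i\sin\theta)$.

r = |z| = sqrt(a^2 + b^2) = sqrt((24*sqrt(3))^2 + (-24)^2) = sqrt(1728 + 576) = sqrt(2304) = 48
θ = arctan(b/a) = arctan(-24/41.5692) (quadrant-adjusted) = 330°
z = 48(cos 330° + i sin 330°)


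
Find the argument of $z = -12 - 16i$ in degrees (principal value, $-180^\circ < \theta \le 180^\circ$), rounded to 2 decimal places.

θ = arctan(b/a) = arctan(-16/-12) (quadrant-adjusted) = -126.87°


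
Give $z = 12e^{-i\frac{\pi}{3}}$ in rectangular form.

a = r cos θ = 12 * 1/2 = 6
b = r sin θ = 12 * -sqrt(3)/2 = -6*sqrt(3)
z = 6 - 6*sqrt(3)i


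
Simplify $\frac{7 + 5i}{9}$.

Divisor is real, so divide each part by 9:
= 7/9 + (5/9)i


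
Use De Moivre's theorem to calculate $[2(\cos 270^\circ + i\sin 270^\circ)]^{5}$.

By De Moivre: z^n = r^n(cos(nθ) + i sin(nθ))
= 2^5(cos(5*270°) + i sin(5*270°))
= 32(cos 270° + i sin 270°)
= -32i


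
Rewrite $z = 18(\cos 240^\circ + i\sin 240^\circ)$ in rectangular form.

a = r cos θ = 18 * -1/2 = -9
b = r sin θ = 18 * -sqrt(3)/2 = -9*sqrt(3)
z = -9 - 9*sqrt(3)i


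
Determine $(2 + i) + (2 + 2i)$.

(2 + 2) + (1 + 2)i = 4 + 3i


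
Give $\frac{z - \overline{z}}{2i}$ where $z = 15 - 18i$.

z - conjugate(z) = 2bi
(z - conjugate(z))/(2i) = 2bi/(2i) = b = -18


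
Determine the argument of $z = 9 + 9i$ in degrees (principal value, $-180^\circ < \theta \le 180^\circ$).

θ = arctan(b/a) = arctan(9/9) (quadrant-adjusted) = 45°


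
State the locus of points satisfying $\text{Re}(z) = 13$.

Re(z) = x where z = x + yi; the equation x = 13 is satisfied by all points with that x-coordinate
Locus: Vertical line x = 13


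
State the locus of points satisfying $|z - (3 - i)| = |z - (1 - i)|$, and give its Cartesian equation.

|z - z1| = |z - z2| means z is equidistant from z1 and z2,
i.e. the perpendicular bisector of the segment from (3, -1) to (1, -1) (midpoint (2, -1)).
With z = x + yi, square both sides:
(x - 3)^2 + (y - (-1))^2 = (x - 1)^2 + (y - (-1))^2
The x^2 and y^2 terms cancel: -4x + 0y = 2 - 10 = -8
Simplify: x = 2
Locus: Perpendicular bisector of the segment from (3, -1) to (1, -1): the line x = 2


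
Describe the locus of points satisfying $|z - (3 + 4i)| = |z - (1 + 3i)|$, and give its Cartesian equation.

|z - z1| = |z - z2| means z is equidistant from z1 and z2,
i.e. the perpendicular bisector of the segment from (3, 4) to (1, 3) (midpoint (2, 7/2)).
With z = x + yi, square both sides:
(x - 3)^2 + (y - 4)^2 = (x - 1)^2 + (y - 3)^2
The x^2 and y^2 terms cancel: -4x + (-2)y = 10 - 25 = -15
Simplify: 4x + 2y = 15
Locus: Perpendicular bisector of the segment from (3, 4) to (1, 3): the line 4x + 2y = 15


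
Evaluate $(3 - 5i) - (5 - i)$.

(3 - 5) + (-5 - (-1))i = -2 - 4i


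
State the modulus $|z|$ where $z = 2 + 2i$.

|z| = sqrt(a^2 + b^2) = sqrt(2^2 + 2^2) = sqrt(8) = sqrt(8)


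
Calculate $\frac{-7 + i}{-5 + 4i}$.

Multiply numerator and denominator by conjugate (-5 - 4i):
= (-7 + i)(-5 - 4i) / ((-5)^2 + 4^2)
= (39 + 23i) / 41
= 39/41 + (23/41)i


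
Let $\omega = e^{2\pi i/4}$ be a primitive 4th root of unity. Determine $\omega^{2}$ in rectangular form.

ω^2 = e^(2πi·2/4) = e^(i·1π)
= cos(1π) + i sin(1π)
= -1


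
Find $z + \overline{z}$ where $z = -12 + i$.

z + conjugate(z) = (a + bi) + (a - bi) = 2a
= 2 * (-12) = -24


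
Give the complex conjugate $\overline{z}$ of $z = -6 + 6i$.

If z = a + bi, then conjugate(z) = a - bi
conjugate(-6 + 6i) = -6 - 6i


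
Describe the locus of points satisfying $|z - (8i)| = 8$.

|z - z0| = r describes a circle centered at z0 with radius r
Here z0 = 8i and r = 8
Locus: Circle centered at (0, 8) with radius 8


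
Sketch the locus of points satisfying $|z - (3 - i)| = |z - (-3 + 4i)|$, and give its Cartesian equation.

|z - z1| = |z - z2| means z is equidistant from z1 and z2,
i.e. the perpendicular bisector of the segment from (3, -1) to (-3, 4) (midpoint (0, 3/2)).
With z = x + yi, square both sides:
(x - 3)^2 + (y - (-1))^2 = (x - (-3))^2 + (y - 4)^2
The x^2 and y^2 terms cancel: -12x + 10y = 25 - 10 = 15
Simplify: 12x - 10y = -15
Locus: Perpendicular bisector of the segment from (3, -1) to (-3, 4): the line 12x - 10y = -15


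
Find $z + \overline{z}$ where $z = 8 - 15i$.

z + conjugate(z) = (a + bi) + (a - bi) = 2a
= 2 * 8 = 16


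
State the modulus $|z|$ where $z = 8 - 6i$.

|z| = sqrt(a^2 + b^2) = sqrt(8^2 + (-6)^2) = sqrt(100) = 10


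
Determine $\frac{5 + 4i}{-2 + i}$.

Multiply numerator and denominator by conjugate (-2 - i):
= (5 + 4i)(-2 - i) / ((-2)^2 + 1^2)
= (-6 - 13i) / 5
= -6/5 - (13/5)i


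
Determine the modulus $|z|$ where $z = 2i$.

|z| = sqrt(a^2 + b^2) = sqrt(0^2 + 2^2) = sqrt(4) = 2


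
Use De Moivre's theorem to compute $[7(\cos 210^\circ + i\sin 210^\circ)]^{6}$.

By De Moivre: z^n = r^n(cos(nθ) + i sin(nθ))
= 7^6(cos(6*210°) + i sin(6*210°))
= 117649(cos 180° + i sin 180°)
= -117649


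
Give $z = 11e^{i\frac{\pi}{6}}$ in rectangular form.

a = r cos θ = 11 * sqrt(3)/2 = 11*sqrt(3)/2
b = r sin θ = 11 * 1/2 = 11/2
z = 11*sqrt(3)/2 + (11/2)i


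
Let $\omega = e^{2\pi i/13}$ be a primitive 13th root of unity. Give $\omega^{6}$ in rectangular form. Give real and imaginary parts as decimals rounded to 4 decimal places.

ω^6 = e^(2πi·6/13) = e^(i·12π/13)
= cos(12π/13) + i sin(12π/13)
= -0.9709 + 0.2393i


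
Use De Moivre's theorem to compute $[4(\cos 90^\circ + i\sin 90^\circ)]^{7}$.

By De Moivre: z^n = r^n(cos(nθ) + i sin(nθ))
= 4^7(cos(7*90°) + i sin(7*90°))
= 16384(cos 270° + i sin 270°)
= -16384i


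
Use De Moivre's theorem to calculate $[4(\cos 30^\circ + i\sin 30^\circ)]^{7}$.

By De Moivre: z^n = r^n(cos(nθ) + i sin(nθ))
= 4^7(cos(7*30°) + i sin(7*30°))
= 16384(cos 210° + i sin 210°)
= -8192*sqrt(3) - 8192i


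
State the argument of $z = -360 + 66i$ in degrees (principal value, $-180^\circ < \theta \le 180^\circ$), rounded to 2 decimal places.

θ = arctan(b/a) = arctan(66/-360) (quadrant-adjusted) = 169.61°


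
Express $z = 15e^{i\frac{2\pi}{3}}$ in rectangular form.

a = r cos θ = 15 * -1/2 = -15/2
b = r sin θ = 15 * sqrt(3)/2 = 15*sqrt(3)/2
z = -15/2 + (15*sqrt(3)/2)i


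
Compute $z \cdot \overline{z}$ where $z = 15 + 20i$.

z * conjugate(z) = |z|^2 = a^2 + b^2
= 15^2 + 20^2 = 625


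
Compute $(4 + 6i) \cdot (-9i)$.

(a1*a2 - b1*b2) + (a1*b2 + b1*a2)i
= (0 - (-54)) + (-36 + 0)i
= 54 - 36i


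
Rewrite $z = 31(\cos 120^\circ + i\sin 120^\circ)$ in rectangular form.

a = r cos θ = 31 * -1/2 = -31/2
b = r sin θ = 31 * sqrt(3)/2 = 31*sqrt(3)/2
z = -31/2 + (31*sqrt(3)/2)i


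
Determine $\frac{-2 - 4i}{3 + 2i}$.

Multiply numerator and denominator by conjugate (3 - 2i):
= (-2 - 4i)(3 - 2i) / (3^2 + 2^2)
= (-14 - 8i) / 13
= -14/13 - (8/13)i


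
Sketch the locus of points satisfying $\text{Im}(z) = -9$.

Im(z) = y where z = x + yi; the equation y = -9 is satisfied by all points with that y-coordinate
Locus: Horizontal line y = -9


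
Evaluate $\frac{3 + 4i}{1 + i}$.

Multiply numerator and denominator by conjugate (1 - i):
= (3 + 4i)(1 - i) / (1^2 + 1^2)
= (7 + i) / 2
= 7/2 + (1/2)i


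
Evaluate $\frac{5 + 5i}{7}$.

Divisor is real, so divide each part by 7:
= 5/7 + (5/7)i


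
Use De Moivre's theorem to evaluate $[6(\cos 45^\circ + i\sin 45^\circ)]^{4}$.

By De Moivre: z^n = r^n(cos(nθ) + i sin(nθ))
= 6^4(cos(4*45°) + i sin(4*45°))
= 1296(cos 180° + i sin 180°)
= -1296


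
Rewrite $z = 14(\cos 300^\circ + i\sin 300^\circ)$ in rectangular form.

a = r cos θ = 14 * 1/2 = 7
b = r sin θ = 14 * -sqrt(3)/2 = -7*sqrt(3)
z = 7 - 7*sqrt(3)i


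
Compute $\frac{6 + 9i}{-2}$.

Divisor is real, so divide each part by -2:
= -3 - (9/2)i


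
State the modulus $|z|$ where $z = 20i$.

|z| = sqrt(a^2 + b^2) = sqrt(0^2 + 20^2) = sqrt(400) = 20


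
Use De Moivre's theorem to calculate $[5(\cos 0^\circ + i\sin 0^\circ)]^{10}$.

By De Moivre: z^n = r^n(cos(nθ) + i sin(nθ))
= 5^10(cos(10*0°) + i sin(10*0°))
= 9765625(cos 0° + i sin 0°)
= 9765625


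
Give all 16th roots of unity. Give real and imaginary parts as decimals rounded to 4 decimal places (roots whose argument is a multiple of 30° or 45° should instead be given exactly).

ω_k = e^(2πik/16) = cos(2πk/16) + i sin(2πk/16) for k = 0, 1, ..., 15
Roots: 1, 0.9239 + 0.3827i, sqrt(2)/2 + (sqrt(2)/2)i, 0.3827 + 0.9239i, i, -0.3827 + 0.9239i, -sqrt(2)/2 + (sqrt(2)/2)i, -0.9239 + 0.3827i, -1, -0.9239 - 0.3827i, -sqrt(2)/2 - (sqrt(2)/2)i, -0.3827 - 0.9239i, -i, 0.3827 - 0.9239i, sqrt(2)/2 - (sqrt(2)/2)i, 0.9239 - 0.3827i


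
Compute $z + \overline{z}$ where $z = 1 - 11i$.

z + conjugate(z) = (a + bi) + (a - bi) = 2a
= 2 * 1 = 2


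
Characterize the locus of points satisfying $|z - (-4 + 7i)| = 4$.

|z - z0| = r describes a circle centered at z0 with radius r
Here z0 = -4 + 7i and r = 4
Locus: Circle centered at (-4, 7) with radius 4


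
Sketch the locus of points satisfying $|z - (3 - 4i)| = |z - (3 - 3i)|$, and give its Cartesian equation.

|z - z1| = |z - z2| means z is equidistant from z1 and z2,
i.e. the perpendicular bisector of the segment from (3, -4) to (3, -3) (midpoint (3, -7/2)).
With z = x + yi, square both sides:
(x - 3)^2 + (y - (-4))^2 = (x - 3)^2 + (y - (-3))^2
The x^2 and y^2 terms cancel: 0x + 2y = 18 - 25 = -7
Simplify: y = -7/2
Locus: Perpendicular bisector of the segment from (3, -4) to (3, -3): the line y = -7/2


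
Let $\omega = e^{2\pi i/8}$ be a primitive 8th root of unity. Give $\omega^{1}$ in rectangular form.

ω^1 = e^(2πi·1/8) = e^(i·1π/4)
= cos(1π/4) + i sin(1π/4)
= sqrt(2)/2 + (sqrt(2)/2)i


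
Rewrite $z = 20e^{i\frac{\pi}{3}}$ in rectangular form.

a = r cos θ = 20 * 1/2 = 10
b = r sin θ = 20 * sqrt(3)/2 = 10*sqrt(3)
z = 10 + 10*sqrt(3)i


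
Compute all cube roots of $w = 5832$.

|w| = 5832, arg(w) = 0°
Root modulus = 5832^(1/3) = 18
Root arguments: θ_k = (0° + 360°k)/3 for k = 0, 1, ..., 2
Roots: 18, -9 + 9*sqrt(3)i, -9 - 9*sqrt(3)i


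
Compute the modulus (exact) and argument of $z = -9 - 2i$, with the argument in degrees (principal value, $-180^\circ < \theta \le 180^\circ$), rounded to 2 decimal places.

|z| = sqrt((-9)^2 + (-2)^2) = sqrt(85)
arg(z) = arctan(b/a) = arctan(-2/-9) (quadrant-adjusted) = -167.47°


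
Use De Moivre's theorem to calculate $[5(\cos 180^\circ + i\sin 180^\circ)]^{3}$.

By De Moivre: z^n = r^n(cos(nθ) + i sin(nθ))
= 5^3(cos(3*180°) + i sin(3*180°))
= 125(cos 180° + i sin 180°)
= -125


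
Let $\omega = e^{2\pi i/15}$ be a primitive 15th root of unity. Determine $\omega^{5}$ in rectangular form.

ω^5 = e^(2πi·5/15) = e^(i·2π/3)
= cos(2π/3) + i sin(2π/3)
= -1/2 + (sqrt(3)/2)i


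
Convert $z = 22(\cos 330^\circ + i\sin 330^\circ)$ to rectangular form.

a = r cos θ = 22 * sqrt(3)/2 = 11*sqrt(3)
b = r sin θ = 22 * -1/2 = -11
z = 11*sqrt(3) - 11i


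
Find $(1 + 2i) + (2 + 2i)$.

(1 + 2) + (2 + 2)i = 3 + 4i


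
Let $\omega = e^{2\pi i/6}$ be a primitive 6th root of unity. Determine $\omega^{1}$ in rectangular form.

ω^1 = e^(2πi·1/6) = e^(i·1π/3)
= cos(1π/3) + i sin(1π/3)
= 1/2 + (sqrt(3)/2)i


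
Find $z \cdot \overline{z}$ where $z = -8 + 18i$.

z * conjugate(z) = |z|^2 = a^2 + b^2
= (-8)^2 + 18^2 = 388


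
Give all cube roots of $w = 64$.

|w| = 64, arg(w) = 0°
Root modulus = 64^(1/3) = 4
Root arguments: θ_k = (0° + 360°k)/3 for k = 0, 1, ..., 2
Roots: 4, -2 + 2*sqrt(3)i, -2 - 2*sqrt(3)i


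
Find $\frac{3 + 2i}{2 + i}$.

Multiply numerator and denominator by conjugate (2 - i):
= (3 + 2i)(2 - i) / (2^2 + 1^2)
= (8 + i) / 5
= 8/5 + (1/5)i


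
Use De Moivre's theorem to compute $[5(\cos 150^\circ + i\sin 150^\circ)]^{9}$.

By De Moivre: z^n = r^n(cos(nθ) + i sin(nθ))
= 5^9(cos(9*150°) + i sin(9*150°))
= 1953125(cos 270° + i sin 270°)
= -1953125i


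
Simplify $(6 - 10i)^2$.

(a + bi)^2 = a^2 - b^2 + 2abi
= 6^2 - (-10)^2 + 2*6*(-10)i
= -64 - 120i


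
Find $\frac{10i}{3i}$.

Multiply numerator and denominator by conjugate (-3i):
= (10i)(-3i) / (0^2 + 3^2)
= (30) / 9
Divide through by 3: (10) / 3
= 10/3


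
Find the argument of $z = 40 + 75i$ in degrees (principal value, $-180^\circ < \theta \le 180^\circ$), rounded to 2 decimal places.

θ = arctan(b/a) = arctan(75/40) (quadrant-adjusted) = 61.93°


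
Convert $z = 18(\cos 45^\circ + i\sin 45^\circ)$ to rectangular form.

a = r cos θ = 18 * sqrt(2)/2 = 9*sqrt(2)
b = r sin θ = 18 * sqrt(2)/2 = 9*sqrt(2)
z = 9*sqrt(2) + 9*sqrt(2)i


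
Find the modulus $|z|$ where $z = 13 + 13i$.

|z| = sqrt(a^2 + b^2) = sqrt(13^2 + 13^2) = sqrt(338) = sqrt(338)


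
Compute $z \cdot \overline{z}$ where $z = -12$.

z * conjugate(z) = |z|^2 = a^2 + b^2
= (-12)^2 + 0^2 = 144


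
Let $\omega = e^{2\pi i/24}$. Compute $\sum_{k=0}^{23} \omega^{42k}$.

Let ζ = ω^42 = e^(2πi·42/24). Since 24 ∤ 42, ζ ≠ 1.
Sum = Σ_{k=0}^{23} ζ^k = (ζ^24 - 1)/(ζ - 1) = (ω^{42·24} - 1)/(ζ - 1) = (1 - 1)/(ζ - 1) = 0


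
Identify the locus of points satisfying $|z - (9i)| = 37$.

|z - z0| = r describes a circle centered at z0 with radius r
Here z0 = 9i and r = 37
Locus: Circle centered at (0, 9) with radius 37


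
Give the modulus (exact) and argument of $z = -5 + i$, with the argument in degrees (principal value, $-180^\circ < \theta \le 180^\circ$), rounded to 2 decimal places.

|z| = sqrt((-5)^2 + 1^2) = sqrt(26)
arg(z) = arctan(b/a) = arctan(1/-5) (quadrant-adjusted) = 168.69°


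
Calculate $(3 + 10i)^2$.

(a + bi)^2 = a^2 - b^2 + 2abi
= 3^2 - 10^2 + 2*3*10i
= -91 + 60i


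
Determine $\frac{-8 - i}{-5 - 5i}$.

Multiply numerator and denominator by conjugate (-5 + 5i):
= (-8 - i)(-5 + 5i) / ((-5)^2 + (-5)^2)
= (45 - 35i) / 50
Divide through by 5: (9 - 7i) / 10
= 9/10 - (7/10)i


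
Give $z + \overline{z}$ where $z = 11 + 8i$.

z + conjugate(z) = (a + bi) + (a - bi) = 2a
= 2 * 11 = 22


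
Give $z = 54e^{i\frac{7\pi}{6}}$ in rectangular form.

a = r cos θ = 54 * -sqrt(3)/2 = -27*sqrt(3)
b = r sin θ = 54 * -1/2 = -27
z = -27*sqrt(3) - 27i


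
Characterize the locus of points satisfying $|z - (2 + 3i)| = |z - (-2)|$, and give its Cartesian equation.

|z - z1| = |z - z2| means z is equidistant from z1 and z2,
i.e. the perpendicular bisector of the segment from (2, 3) to (-2, 0) (midpoint (0, 3/2)).
With z = x + yi, square both sides:
(x - 2)^2 + (y - 3)^2 = (x - (-2))^2 + (y - 0)^2
The x^2 and y^2 terms cancel: -8x + (-6)y = 4 - 13 = -9
Simplify: 8x + 6y = 9
Locus: Perpendicular bisector of the segment from (2, 3) to (-2, 0): the line 8x + 6y = 9


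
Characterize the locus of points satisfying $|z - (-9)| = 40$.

|z - z0| = r describes a circle centered at z0 with radius r
Here z0 = -9 and r = 40
Locus: Circle centered at (-9, 0) with radius 40


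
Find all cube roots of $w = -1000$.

|w| = 1000, arg(w) = 180°
Root modulus = 1000^(1/3) = 10
Root arguments: θ_k = (180° + 360°k)/3 for k = 0, 1, ..., 2
Roots: 5 + 5*sqrt(3)i, -10, 5 - 5*sqrt(3)i


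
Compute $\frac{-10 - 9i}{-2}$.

Divisor is real, so divide each part by -2:
= 5 + (9/2)i


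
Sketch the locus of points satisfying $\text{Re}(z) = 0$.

Re(z) = x where z = x + yi; the equation x = 0 is satisfied by all points with that x-coordinate
Locus: Vertical line x = 0


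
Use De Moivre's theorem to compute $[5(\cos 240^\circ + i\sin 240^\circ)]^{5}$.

By De Moivre: z^n = r^n(cos(nθ) + i sin(nθ))
= 5^5(cos(5*240°) + i sin(5*240°))
= 3125(cos 120° + i sin 120°)
= -3125/2 + (3125*sqrt(3)/2)i


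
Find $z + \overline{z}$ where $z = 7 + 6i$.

z + conjugate(z) = (a + bi) + (a - bi) = 2a
= 2 * 7 = 14


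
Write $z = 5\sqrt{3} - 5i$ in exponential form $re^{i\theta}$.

r = |z| = sqrt((5*sqrt(3))^2 + (-5)^2) = sqrt(75 + 25) = sqrt(100) = 10
θ = arctan(b/a) = arctan(-5/8.6603) (quadrant-adjusted) = -30° = -π/6
z = 10e^(-i*π/6)


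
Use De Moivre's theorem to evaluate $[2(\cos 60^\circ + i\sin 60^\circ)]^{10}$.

By De Moivre: z^n = r^n(cos(nθ) + i sin(nθ))
= 2^10(cos(10*60°) + i sin(10*60°))
= 1024(cos 240° + i sin 240°)
= -512 - 512*sqrt(3)i


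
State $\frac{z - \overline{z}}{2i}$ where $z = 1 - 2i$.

z - conjugate(z) = 2bi
(z - conjugate(z))/(2i) = 2bi/(2i) = b = -2


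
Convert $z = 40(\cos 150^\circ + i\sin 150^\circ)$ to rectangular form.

a = r cos θ = 40 * -sqrt(3)/2 = -20*sqrt(3)
b = r sin θ = 40 * 1/2 = 20
z = -20*sqrt(3) + 20i


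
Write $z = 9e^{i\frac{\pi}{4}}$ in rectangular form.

a = r cos θ = 9 * sqrt(2)/2 = 9*sqrt(2)/2
b = r sin θ = 9 * sqrt(2)/2 = 9*sqrt(2)/2
z = 9*sqrt(2)/2 + (9*sqrt(2)/2)i


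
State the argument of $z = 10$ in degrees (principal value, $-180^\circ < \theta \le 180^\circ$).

b = 0 and a > 0, so z lies on the positive real axis: θ = 0°


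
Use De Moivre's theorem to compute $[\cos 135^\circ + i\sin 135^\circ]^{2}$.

By De Moivre: z^n = r^n(cos(nθ) + i sin(nθ))
= 1^2(cos(2*135°) + i sin(2*135°))
= 1(cos 270° + i sin 270°)
= -i


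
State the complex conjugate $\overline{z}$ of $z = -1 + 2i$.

If z = a + bi, then conjugate(z) = a - bi
conjugate(-1 + 2i) = -1 - 2i


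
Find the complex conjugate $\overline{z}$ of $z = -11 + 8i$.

If z = a + bi, then conjugate(z) = a - bi
conjugate(-11 + 8i) = -11 - 8i


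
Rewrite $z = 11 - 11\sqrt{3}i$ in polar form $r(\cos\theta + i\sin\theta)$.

r = |z| = sqrt(a^2 + b^2) = sqrt((11)^2 + (-11*sqrt(3))^2) = sqrt(121 + 363) = sqrt(484) = 22
θ = arctan(b/a) = arctan(-19.0526/11) (quadrant-adjusted) = 300°
z = 22(cos 300° + i sin 300°)


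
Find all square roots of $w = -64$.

|w| = 64, arg(w) = 180°
Root modulus = 64^(1/2) = 8
Root arguments: θ_k = (180° + 360°k)/2 for k = 0, 1, ..., 1
Roots: 8i, -8i


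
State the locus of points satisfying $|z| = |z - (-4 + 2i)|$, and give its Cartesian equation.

|z - z1| = |z - z2| means z is equidistant from z1 and z2,
i.e. the perpendicular bisector of the segment from (0, 0) to (-4, 2) (midpoint (-2, 1)).
With z = x + yi, square both sides:
(x - 0)^2 + (y - 0)^2 = (x - (-4))^2 + (y - 2)^2
The x^2 and y^2 terms cancel: -8x + 4y = 20 - 0 = 20
Simplify: 2x - y = -5
Locus: Perpendicular bisector of the segment from (0, 0) to (-4, 2): the line 2x - y = -5


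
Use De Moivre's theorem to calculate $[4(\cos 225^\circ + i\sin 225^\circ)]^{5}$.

By De Moivre: z^n = r^n(cos(nθ) + i sin(nθ))
= 4^5(cos(5*225°) + i sin(5*225°))
= 1024(cos 45° + i sin 45°)
= 512*sqrt(2) + 512*sqrt(2)i


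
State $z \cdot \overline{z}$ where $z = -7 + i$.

z * conjugate(z) = |z|^2 = a^2 + b^2
= (-7)^2 + 1^2 = 50


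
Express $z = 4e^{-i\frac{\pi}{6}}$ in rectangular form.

a = r cos θ = 4 * sqrt(3)/2 = 2*sqrt(3)
b = r sin θ = 4 * -1/2 = -2
z = 2*sqrt(3) - 2i


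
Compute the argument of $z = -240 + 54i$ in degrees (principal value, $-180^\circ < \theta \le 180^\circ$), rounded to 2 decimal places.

θ = arctan(b/a) = arctan(54/-240) (quadrant-adjusted) = 167.32°


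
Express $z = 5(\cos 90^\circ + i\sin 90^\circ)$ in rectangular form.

a = r cos θ = 5 * 0 = 0
b = r sin θ = 5 * 1 = 5
z = 5i


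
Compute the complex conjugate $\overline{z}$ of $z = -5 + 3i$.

If z = a + bi, then conjugate(z) = a - bi
conjugate(-5 + 3i) = -5 - 3i


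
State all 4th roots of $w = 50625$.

|w| = 50625, arg(w) = 0°
Root modulus = 50625^(1/4) = 15
Root arguments: θ_k = (0° + 360°k)/4 for k = 0, 1, ..., 3
Roots: 15, 15i, -15, -15i


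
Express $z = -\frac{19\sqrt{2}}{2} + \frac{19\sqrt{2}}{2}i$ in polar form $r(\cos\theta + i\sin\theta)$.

r = |z| = sqrt(a^2 + b^2) = sqrt((-19*sqrt(2)/2)^2 + (19*sqrt(2)/2)^2) = sqrt(361/2 + 361/2) = sqrt(361) = 19
θ = arctan(b/a) = arctan(13.435/-13.435) (quadrant-adjusted) = 135°
z = 19(cos 135° + i sin 135°)


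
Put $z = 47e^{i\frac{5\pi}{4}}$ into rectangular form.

a = r cos θ = 47 * -sqrt(2)/2 = -47*sqrt(2)/2
b = r sin θ = 47 * -sqrt(2)/2 = -47*sqrt(2)/2
z = -47*sqrt(2)/2 - (47*sqrt(2)/2)i


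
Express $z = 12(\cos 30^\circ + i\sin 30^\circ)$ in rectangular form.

a = r cos θ = 12 * sqrt(3)/2 = 6*sqrt(3)
b = r sin θ = 12 * 1/2 = 6
z = 6*sqrt(3) + 6i


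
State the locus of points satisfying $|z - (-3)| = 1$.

|z - z0| = r describes a circle centered at z0 with radius r
Here z0 = -3 and r = 1
Locus: Circle centered at (-3, 0) with radius 1


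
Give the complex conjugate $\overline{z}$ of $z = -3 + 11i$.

If z = a + bi, then conjugate(z) = a - bi
conjugate(-3 + 11i) = -3 - 11i


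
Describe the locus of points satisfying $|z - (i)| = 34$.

|z - z0| = r describes a circle centered at z0 with radius r
Here z0 = i and r = 34
Locus: Circle centered at (0, 1) with radius 34


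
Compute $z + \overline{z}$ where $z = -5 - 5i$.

z + conjugate(z) = (a + bi) + (a - bi) = 2a
= 2 * (-5) = -10


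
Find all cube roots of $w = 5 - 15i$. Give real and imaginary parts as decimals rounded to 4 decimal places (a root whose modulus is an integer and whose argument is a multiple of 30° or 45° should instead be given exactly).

|w| = sqrt(250) ≈ 15.811388, arg(w) ≈ 288.434949°
Root modulus = sqrt(250)^(1/3) ≈ 2.509901
Root arguments: θ_k = (arg(w) + 360°k)/3 for k = 0, 1, ..., 2
Compute each root as (root modulus)(cos θ_k + i sin θ_k) using full-precision intermediates, then round to 4 decimal places.
Roots: -0.2687 + 2.4955i, -2.0268 - 1.4804i, 2.2955 - 1.0151i


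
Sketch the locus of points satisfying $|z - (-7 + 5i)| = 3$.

|z - z0| = r describes a circle centered at z0 with radius r
Here z0 = -7 + 5i and r = 3
Locus: Circle centered at (-7, 5) with radius 3


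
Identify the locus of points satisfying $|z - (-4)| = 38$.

|z - z0| = r describes a circle centered at z0 with radius r
Here z0 = -4 and r = 38
Locus: Circle centered at (-4, 0) with radius 38


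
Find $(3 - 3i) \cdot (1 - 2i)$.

(a1*a2 - b1*b2) + (a1*b2 + b1*a2)i
= (3 - 6) + (-6 + (-3))i
= -3 - 9i


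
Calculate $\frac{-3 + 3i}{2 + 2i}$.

Multiply numerator and denominator by conjugate (2 - 2i):
= (-3 + 3i)(2 - 2i) / (2^2 + 2^2)
= (12i) / 8
Divide through by 4: (3i) / 2
= 0 + (3/2)i


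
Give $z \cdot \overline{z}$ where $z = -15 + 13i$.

z * conjugate(z) = |z|^2 = a^2 + b^2
= (-15)^2 + 13^2 = 394


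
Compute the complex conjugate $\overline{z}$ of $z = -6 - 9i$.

If z = a + bi, then conjugate(z) = a - bi
conjugate(-6 - 9i) = -6 + 9i


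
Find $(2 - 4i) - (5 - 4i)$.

(2 - 5) + (-4 - (-4))i = -3


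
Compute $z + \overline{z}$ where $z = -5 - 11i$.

z + conjugate(z) = (a + bi) + (a - bi) = 2a
= 2 * (-5) = -10


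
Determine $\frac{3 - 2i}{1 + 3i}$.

Multiply numerator and denominator by conjugate (1 - 3i):
= (3 - 2i)(1 - 3i) / (1^2 + 3^2)
= (-3 - 11i) / 10
= -3/10 - (11/10)i


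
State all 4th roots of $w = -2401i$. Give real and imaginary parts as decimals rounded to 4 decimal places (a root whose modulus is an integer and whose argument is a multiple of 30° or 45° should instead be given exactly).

|w| = 2401, arg(w) = 270°
Root modulus = 2401^(1/4) = 7
Root arguments: θ_k = (270° + 360°k)/4 for k = 0, 1, ..., 3
Compute each root as (root modulus)(cos θ_k + i sin θ_k) using full-precision intermediates, then round to 4 decimal places.
Roots: 2.6788 + 6.4672i, -6.4672 + 2.6788i, -2.6788 - 6.4672i, 6.4672 - 2.6788i


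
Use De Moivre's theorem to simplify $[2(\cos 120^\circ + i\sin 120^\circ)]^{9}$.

By De Moivre: z^n = r^n(cos(nθ) + i sin(nθ))
= 2^9(cos(9*120°) + i sin(9*120°))
= 512(cos 0° + i sin 0°)
= 512


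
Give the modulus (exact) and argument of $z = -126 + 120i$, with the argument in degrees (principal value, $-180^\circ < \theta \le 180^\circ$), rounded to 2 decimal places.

|z| = sqrt((-126)^2 + 120^2) = 174
arg(z) = arctan(b/a) = arctan(120/-126) (quadrant-adjusted) = 136.40°


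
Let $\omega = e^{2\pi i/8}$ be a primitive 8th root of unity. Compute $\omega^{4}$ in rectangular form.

ω^4 = e^(2πi·4/8) = e^(i·1π)
= cos(1π) + i sin(1π)
= -1


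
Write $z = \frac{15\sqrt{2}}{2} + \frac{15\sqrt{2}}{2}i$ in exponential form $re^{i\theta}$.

r = |z| = sqrt((15*sqrt(2)/2)^2 + (15*sqrt(2)/2)^2) = sqrt(225/2 + 225/2) = sqrt(225) = 15
θ = arctan(b/a) = arctan(10.6066/10.6066) (quadrant-adjusted) = 45° = π/4
z = 15e^(i*π/4)


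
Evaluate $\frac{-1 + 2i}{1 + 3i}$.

Multiply numerator and denominator by conjugate (1 - 3i):
= (-1 + 2i)(1 - 3i) / (1^2 + 3^2)
= (5 + 5i) / 10
Divide through by 5: (1 + i) / 2
= 1/2 + (1/2)i


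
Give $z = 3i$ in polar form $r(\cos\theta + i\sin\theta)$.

r = |z| = sqrt(a^2 + b^2) = sqrt((0)^2 + (3)^2) = sqrt(0 + 9) = sqrt(9) = 3
a = 0 and b > 0, so z lies on the positive imaginary axis: θ = 90°
z = 3(cos 90° + i sin 90°)


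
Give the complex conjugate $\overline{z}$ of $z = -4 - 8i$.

If z = a + bi, then conjugate(z) = a - bi
conjugate(-4 - 8i) = -4 + 8i


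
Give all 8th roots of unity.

ω_k = e^(2πik/8) = cos(2πk/8) + i sin(2πk/8) for k = 0, 1, ..., 7
Roots: 1, sqrt(2)/2 + (sqrt(2)/2)i, i, -sqrt(2)/2 + (sqrt(2)/2)i, -1, -sqrt(2)/2 - (sqrt(2)/2)i, -i, sqrt(2)/2 - (sqrt(2)/2)i


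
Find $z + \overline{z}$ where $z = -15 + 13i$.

z + conjugate(z) = (a + bi) + (a - bi) = 2a
= 2 * (-15) = -30


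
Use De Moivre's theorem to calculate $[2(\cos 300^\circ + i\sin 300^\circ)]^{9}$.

By De Moivre: z^n = r^n(cos(nθ) + i sin(nθ))
= 2^9(cos(9*300°) + i sin(9*300°))
= 512(cos 180° + i sin 180°)
= -512


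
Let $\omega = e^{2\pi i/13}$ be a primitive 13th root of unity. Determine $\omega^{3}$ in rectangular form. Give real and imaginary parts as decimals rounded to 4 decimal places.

ω^3 = e^(2πi·3/13) = e^(i·6π/13)
= cos(6π/13) + i sin(6π/13)
= 0.1205 + 0.9927i


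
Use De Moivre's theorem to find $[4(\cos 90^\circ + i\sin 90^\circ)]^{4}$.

By De Moivre: z^n = r^n(cos(nθ) + i sin(nθ))
= 4^4(cos(4*90°) + i sin(4*90°))
= 256(cos 0° + i sin 0°)
= 256


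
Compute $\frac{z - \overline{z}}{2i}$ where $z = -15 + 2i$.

z - conjugate(z) = 2bi
(z - conjugate(z))/(2i) = 2bi/(2i) = b = 2


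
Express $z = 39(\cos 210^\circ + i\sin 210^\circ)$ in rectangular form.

a = r cos θ = 39 * -sqrt(3)/2 = -39*sqrt(3)/2
b = r sin θ = 39 * -1/2 = -39/2
z = -39*sqrt(3)/2 - (39/2)i


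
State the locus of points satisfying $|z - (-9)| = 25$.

|z - z0| = r describes a circle centered at z0 with radius r
Here z0 = -9 and r = 25
Locus: Circle centered at (-9, 0) with radius 25


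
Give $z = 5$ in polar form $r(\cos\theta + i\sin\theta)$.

r = |z| = sqrt(a^2 + b^2) = sqrt((5)^2 + (0)^2) = sqrt(25 + 0) = sqrt(25) = 5
b = 0 and a > 0, so z lies on the positive real axis: θ = 0°
z = 5(cos 0° + i sin 0°)


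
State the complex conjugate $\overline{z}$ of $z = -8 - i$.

If z = a + bi, then conjugate(z) = a - bi
conjugate(-8 - i) = -8 + i


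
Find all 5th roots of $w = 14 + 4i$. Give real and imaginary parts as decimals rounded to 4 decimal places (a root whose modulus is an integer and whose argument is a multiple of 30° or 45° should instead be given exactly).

|w| = sqrt(212) ≈ 14.560220, arg(w) ≈ 15.945396°
Root modulus = sqrt(212)^(1/5) ≈ 1.708573
Root arguments: θ_k = (arg(w) + 360°k)/5 for k = 0, 1, ..., 4
Compute each root as (root modulus)(cos θ_k + i sin θ_k) using full-precision intermediates, then round to 4 decimal places.
Roots: 1.7059 + 0.0950i, 0.4368 + 1.6518i, -1.4360 + 0.9258i, -1.3243 - 1.0796i, 0.6176 - 1.5931i


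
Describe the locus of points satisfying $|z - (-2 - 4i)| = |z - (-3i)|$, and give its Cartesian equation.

|z - z1| = |z - z2| means z is equidistant from z1 and z2,
i.e. the perpendicular bisector of the segment from (-2, -4) to (0, -3) (midpoint (-1, -7/2)).
With z = x + yi, square both sides:
(x - (-2))^2 + (y - (-4))^2 = (x - 0)^2 + (y - (-3))^2
The x^2 and y^2 terms cancel: 4x + 2y = 9 - 20 = -11
Simplify: 4x + 2y = -11
Locus: Perpendicular bisector of the segment from (-2, -4) to (0, -3): the line 4x + 2y = -11


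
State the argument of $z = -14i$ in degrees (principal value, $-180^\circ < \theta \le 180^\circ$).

a = 0 and b < 0, so z lies on the negative imaginary axis: θ = -90°


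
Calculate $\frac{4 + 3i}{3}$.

Divisor is real, so divide each part by 3:
= 4/3 + i


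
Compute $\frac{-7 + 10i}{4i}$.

Multiply numerator and denominator by conjugate (-4i):
= (-7 + 10i)(-4i) / (0^2 + 4^2)
= (40 + 28i) / 16
Divide through by 4: (10 + 7i) / 4
= 5/2 + (7/4)i


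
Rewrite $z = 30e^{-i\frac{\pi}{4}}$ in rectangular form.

a = r cos θ = 30 * sqrt(2)/2 = 15*sqrt(2)
b = r sin θ = 30 * -sqrt(2)/2 = -15*sqrt(2)
z = 15*sqrt(2) - 15*sqrt(2)i


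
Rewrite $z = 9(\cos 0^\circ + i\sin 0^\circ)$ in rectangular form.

a = r cos θ = 9 * 1 = 9
b = r sin θ = 9 * 0 = 0
z = 9


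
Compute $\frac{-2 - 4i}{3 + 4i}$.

Multiply numerator and denominator by conjugate (3 - 4i):
= (-2 - 4i)(3 - 4i) / (3^2 + 4^2)
= (-22 - 4i) / 25
= -22/25 - (4/25)i


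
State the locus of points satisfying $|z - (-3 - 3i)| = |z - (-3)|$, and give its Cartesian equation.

|z - z1| = |z - z2| means z is equidistant from z1 and z2,
i.e. the perpendicular bisector of the segment from (-3, -3) to (-3, 0) (midpoint (-3, -3/2)).
With z = x + yi, square both sides:
(x - (-3))^2 + (y - (-3))^2 = (x - (-3))^2 + (y - 0)^2
The x^2 and y^2 terms cancel: 0x + 6y = 9 - 18 = -9
Simplify: y = -3/2
Locus: Perpendicular bisector of the segment from (-3, -3) to (-3, 0): the line y = -3/2


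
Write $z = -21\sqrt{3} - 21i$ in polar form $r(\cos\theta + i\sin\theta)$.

r = |z| = sqrt(a^2 + b^2) = sqrt((-21*sqrt(3))^2 + (-21)^2) = sqrt(1323 + 441) = sqrt(1764) = 42
θ = arctan(b/a) = arctan(-21/-36.3731) (quadrant-adjusted) = 210°
z = 42(cos 210° + i sin 210°)


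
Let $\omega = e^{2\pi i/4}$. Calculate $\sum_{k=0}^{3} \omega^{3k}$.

Let ζ = ω^3 = e^(2πi·3/4). Since 4 ∤ 3, ζ ≠ 1.
Sum = Σ_{k=0}^{3} ζ^k = (ζ^4 - 1)/(ζ - 1) = (ω^{3·4} - 1)/(ζ - 1) = (1 - 1)/(ζ - 1) = 0


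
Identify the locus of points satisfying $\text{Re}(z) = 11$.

Re(z) = x where z = x + yi; the equation x = 11 is satisfied by all points with that x-coordinate
Locus: Vertical line x = 11
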